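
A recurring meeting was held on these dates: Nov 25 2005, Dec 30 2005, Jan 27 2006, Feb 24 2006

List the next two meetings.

Mar 31 2006, Apr 28 2006

Every date is a Friday; gaps 35, 28, 28 days.
Each is the last Friday of its month (at least one falls on the 29th or later, ruling out '4th Friday').
March 2006 ends with Friday Mar 31 2006.
Last Friday of April 2006: Apr 28 2006.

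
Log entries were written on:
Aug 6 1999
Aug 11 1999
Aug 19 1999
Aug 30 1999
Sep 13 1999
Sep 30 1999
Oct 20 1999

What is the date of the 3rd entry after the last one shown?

Gaps: 5, 8, 11, 14, 17, 20 days — each gap is 3 larger than the previous one.
Next gap: 23 days. Oct 20 1999 + 23 days = Nov 12 1999.
Next gap: 26 days. Nov 12 1999 + 26 days = Dec 8 1999.
Next gap: 29 days. Dec 8 1999 + 29 days = Jan 6 2000.

Jan 6 2000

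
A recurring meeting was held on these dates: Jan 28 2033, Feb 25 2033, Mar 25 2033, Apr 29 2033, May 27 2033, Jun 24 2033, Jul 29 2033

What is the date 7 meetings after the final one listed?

Feb 24 2034

These are Fridays with 28, 28, 35, 28, 28, 35-day gaps.
Each is the final Friday of its month — Apr 29 2033 is past the 28th, so '4th Friday' doesn't fit.
Last Friday of August 2033: Aug 26 2033.
Last Friday of September 2033: Sep 30 2033.
October 2033 ends with Friday Oct 28 2033.
November 2033 ends with Friday Nov 25 2033.
December 2033 ends with Friday Dec 30 2033.
January 2034 ends with Friday Jan 27 2034.
February 2034 ends with Friday Feb 24 2034.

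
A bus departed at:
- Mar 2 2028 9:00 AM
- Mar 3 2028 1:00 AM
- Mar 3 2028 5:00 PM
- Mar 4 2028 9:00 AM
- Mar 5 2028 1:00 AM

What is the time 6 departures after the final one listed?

Mar 9 2028 1:00 AM

Gaps: 16, 16, 16, 16 hours — each event is 16 hours after the previous one.
Mar 5 2028 1:00 AM + 16 h = Mar 5 2028 5:00 PM.
Mar 5 2028 5:00 PM + 16 h = Mar 6 2028 9:00 AM.
Mar 6 2028 9:00 AM + 16 h = Mar 7 2028 1:00 AM.
Mar 7 2028 1:00 AM + 16 h = Mar 7 2028 5:00 PM.
Mar 7 2028 5:00 PM + 16 h = Mar 8 2028 9:00 AM.
Mar 8 2028 9:00 AM + 16 h = Mar 9 2028 1:00 AM.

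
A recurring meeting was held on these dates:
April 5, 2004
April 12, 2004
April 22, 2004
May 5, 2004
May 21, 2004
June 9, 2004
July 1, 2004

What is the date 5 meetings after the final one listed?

December 3, 2004

Intervals are 7, 10, 13, 16, 19, 22 days — an arithmetic progression with common difference 3.
Next gap: 25 days. July 1, 2004 + 25 days = July 26, 2004.
Next gap: 28 days. July 26, 2004 + 28 days = August 23, 2004.
Next gap: 31 days. August 23, 2004 + 31 days = September 23, 2004.
Next gap: 34 days. September 23, 2004 + 34 days = October 27, 2004.
Next gap: 37 days. October 27, 2004 + 37 days = December 3, 2004.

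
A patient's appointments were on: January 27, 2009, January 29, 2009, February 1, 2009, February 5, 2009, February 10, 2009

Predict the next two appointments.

February 16, 2009; February 23, 2009

Intervals are 2, 3, 4, 5 days — an arithmetic progression with common difference 1.
Next gap: 6 days. February 10, 2009 + 6 days = February 16, 2009.
Next gap: 7 days. February 16, 2009 + 7 days = February 23, 2009.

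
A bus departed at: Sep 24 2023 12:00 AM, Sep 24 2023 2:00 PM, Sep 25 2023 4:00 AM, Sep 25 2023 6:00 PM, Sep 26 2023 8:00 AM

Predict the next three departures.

Gaps: 14, 14, 14, 14 hours — each event is 14 hours after the previous one.
Sep 26 2023 8:00 AM + 14 h = Sep 26 2023 10:00 PM.
Sep 26 2023 10:00 PM + 14 h = Sep 27 2023 12:00 PM.
Sep 27 2023 12:00 PM + 14 h = Sep 28 2023 2:00 AM.

Sep 26 2023 10:00 PM, Sep 27 2023 12:00 PM, Sep 28 2023 2:00 AM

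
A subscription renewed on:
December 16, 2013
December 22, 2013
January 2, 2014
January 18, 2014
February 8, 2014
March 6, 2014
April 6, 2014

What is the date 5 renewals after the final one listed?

November 22, 2014

Gaps: 6, 11, 16, 21, 26, 31 days — each gap is 5 larger than the previous one.
Next gap: 36 days. April 6, 2014 + 36 days = May 12, 2014.
Next gap: 41 days. May 12, 2014 + 41 days = June 22, 2014.
Next gap: 46 days. June 22, 2014 + 46 days = August 7, 2014.
Next gap: 51 days. August 7, 2014 + 51 days = September 27, 2014.
Next gap: 56 days. September 27, 2014 + 56 days = November 22, 2014.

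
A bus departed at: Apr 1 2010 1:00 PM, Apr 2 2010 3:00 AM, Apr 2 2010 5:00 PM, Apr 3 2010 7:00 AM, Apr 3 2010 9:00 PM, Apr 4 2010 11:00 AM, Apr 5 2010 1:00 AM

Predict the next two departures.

Apr 5 2010 3:00 PM, Apr 6 2010 5:00 AM

The interval is a steady 14 hours (14, 14, 14, 14, 14, 14).
Apr 5 2010 1:00 AM + 14 h = Apr 5 2010 3:00 PM.
Apr 5 2010 3:00 PM + 14 h = Apr 6 2010 5:00 AM.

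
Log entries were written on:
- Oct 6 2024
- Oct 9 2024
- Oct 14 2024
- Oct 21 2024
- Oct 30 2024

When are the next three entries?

Nov 10 2024, Nov 23 2024, Dec 8 2024

Intervals are 3, 5, 7, 9 days — an arithmetic progression with common difference 2.
Next gap: 11 days. Oct 30 2024 + 11 days = Nov 10 2024.
Next gap: 13 days. Nov 10 2024 + 13 days = Nov 23 2024.
Next gap: 15 days. Nov 23 2024 + 15 days = Dec 8 2024.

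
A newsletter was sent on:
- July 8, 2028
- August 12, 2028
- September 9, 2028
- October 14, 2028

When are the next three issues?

November 11, 2028; December 9, 2028; January 13, 2029

These are Saturdays at 28- or 35-day spacing (35, 28, 35).
The pattern: 2nd Saturday of the month.
2nd Saturday of November 2028: November 11, 2028.
2nd Saturday of December 2028: December 9, 2028.
January 2029 — 2nd Saturday is January 13, 2029.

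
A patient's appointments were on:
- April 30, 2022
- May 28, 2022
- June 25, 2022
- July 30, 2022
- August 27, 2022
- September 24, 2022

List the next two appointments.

All Saturdays; the gaps (28, 28, 35, 28, 28) vary with month length.
This is the last Saturday of each month.
October 2022 ends with Saturday October 29, 2022.
Last Saturday of November 2022: November 26, 2022.

October 29, 2022; November 26, 2022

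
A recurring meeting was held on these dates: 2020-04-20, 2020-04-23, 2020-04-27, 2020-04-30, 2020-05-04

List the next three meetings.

2020-05-07, 2020-05-11, 2020-05-14

The gap pattern 3, 4, 3, 4 repeats every 2 events.
These are the Mondays and Thursdays of each week.
The following Thursday is 2020-05-07.
The following Monday is 2020-05-11.
Next Thursday: 2020-05-14.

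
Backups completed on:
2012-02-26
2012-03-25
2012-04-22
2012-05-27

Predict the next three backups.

2012-06-24, 2012-07-22, 2012-08-26

Gaps: 28, 28, 35 days — a mix of 28 and 35. Every date is a Sunday.
Each is the 4th Sunday of its month.
4th Sunday of June 2012: 2012-06-24.
4th Sunday of July 2012: 2012-07-22.
4th Sunday of August 2012: 2012-08-26.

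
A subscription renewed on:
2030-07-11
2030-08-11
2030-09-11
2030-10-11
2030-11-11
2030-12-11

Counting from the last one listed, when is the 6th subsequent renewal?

Each date is the 11th; the gaps (31, 31, 30, 31, 30) track the month lengths.
The rule is the 11th of each month.
Next: January 2031 → 2031-01-11.
February 2031: 2031-02-11.
Next: March 2031 → 2031-03-11.
April 2031: 2031-04-11.
May 2031: 2031-05-11.
Next: June 2031 → 2031-06-11.

2031-06-11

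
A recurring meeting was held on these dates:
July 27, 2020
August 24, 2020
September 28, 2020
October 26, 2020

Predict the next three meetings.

November 23, 2020; December 28, 2020; January 25, 2021

Gaps: 28, 35, 28 days — a mix of 28 and 35. Every date is a Monday.
Each is the 4th Monday of its month.
4th Monday of November 2020: November 23, 2020.
December 2020 — 4th Monday is December 28, 2020.
January 2021 — 4th Monday is January 25, 2021.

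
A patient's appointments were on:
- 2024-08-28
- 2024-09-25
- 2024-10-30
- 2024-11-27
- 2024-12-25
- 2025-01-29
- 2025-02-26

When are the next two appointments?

2025-03-26, 2025-04-30

These are Wednesdays with 28, 35, 28, 28, 35, 28-day gaps.
Each is the final Wednesday of its month — 2024-10-30 is past the 28th, so '4th Wednesday' doesn't fit.
March 2025 ends with Wednesday 2025-03-26.
April 2025 ends with Wednesday 2025-04-30.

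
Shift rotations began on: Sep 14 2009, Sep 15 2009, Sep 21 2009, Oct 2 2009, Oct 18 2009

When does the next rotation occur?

Nov 8 2009

The spacing grows by 5 each time: 1, 6, 11, 16 days.
Next gap: 21 days. Oct 18 2009 + 21 days = Nov 8 2009.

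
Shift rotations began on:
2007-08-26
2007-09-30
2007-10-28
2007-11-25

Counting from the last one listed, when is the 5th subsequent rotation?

All Sundays; the gaps (35, 28, 28) vary with month length.
This is the last Sunday of each month.
December 2007 ends with Sunday 2007-12-30.
January 2008 ends with Sunday 2008-01-27.
February 2008 ends with Sunday 2008-02-24.
March 2008 ends with Sunday 2008-03-30.
April 2008 ends with Sunday 2008-04-27.

2008-04-27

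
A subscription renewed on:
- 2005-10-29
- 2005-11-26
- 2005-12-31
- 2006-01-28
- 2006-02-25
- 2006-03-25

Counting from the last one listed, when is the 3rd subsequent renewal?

Every date is a Saturday; gaps 28, 35, 28, 28, 28 days.
Each is the last Saturday of its month (at least one falls on the 29th or later, ruling out '4th Saturday').
Last Saturday of April 2006: 2006-04-29.
May 2006 ends with Saturday 2006-05-27.
Last Saturday of June 2006: 2006-06-24.

2006-06-24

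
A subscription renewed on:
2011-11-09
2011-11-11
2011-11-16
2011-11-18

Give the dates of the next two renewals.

Every event lands on a Wednesday or Friday (gaps cycle 2, 5, 2).
So the schedule is: every Wednesday and Friday.
Next Wednesday: 2011-11-23.
Next Friday: 2011-11-25.

2011-11-23, 2011-11-25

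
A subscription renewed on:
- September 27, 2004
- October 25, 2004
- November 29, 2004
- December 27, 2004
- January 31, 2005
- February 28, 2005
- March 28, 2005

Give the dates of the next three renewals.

April 25, 2005; May 30, 2005; June 27, 2005

Every date is a Monday; gaps 28, 35, 28, 35, 28, 28 days.
Each is the last Monday of its month (at least one falls on the 29th or later, ruling out '4th Monday').
April 2005 ends with Monday April 25, 2005.
May 2005 ends with Monday May 30, 2005.
Last Monday of June 2005: June 27, 2005.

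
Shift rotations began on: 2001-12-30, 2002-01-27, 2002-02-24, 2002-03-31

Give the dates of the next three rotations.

Every date is a Sunday; gaps 28, 28, 35 days.
Each is the last Sunday of its month (at least one falls on the 29th or later, ruling out '4th Sunday').
Last Sunday of April 2002: 2002-04-28.
May 2002 ends with Sunday 2002-05-26.
Last Sunday of June 2002: 2002-06-30.

2002-04-28, 2002-05-26, 2002-06-30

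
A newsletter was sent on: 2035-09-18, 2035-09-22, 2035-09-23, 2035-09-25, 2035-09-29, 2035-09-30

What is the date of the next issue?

2035-10-02

Gaps: 4, 1, 2, 4, 1 days — not constant, but cyclic with period 3.
The events fall on every Tuesday, Saturday and Sunday.
The following Tuesday is 2035-10-02.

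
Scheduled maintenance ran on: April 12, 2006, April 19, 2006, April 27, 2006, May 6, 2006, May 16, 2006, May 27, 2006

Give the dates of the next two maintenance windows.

The spacing grows by 1 each time: 7, 8, 9, 10, 11 days.
Next gap: 12 days. May 27, 2006 + 12 days = June 8, 2006.
Next gap: 13 days. June 8, 2006 + 13 days = June 21, 2006.

June 8, 2006; June 21, 2006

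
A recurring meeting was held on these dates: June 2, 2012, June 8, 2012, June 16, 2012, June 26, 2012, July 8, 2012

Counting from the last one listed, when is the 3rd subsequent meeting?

Gaps: 6, 8, 10, 12 days — each gap is 2 larger than the previous one.
Next gap: 14 days. July 8, 2012 + 14 days = July 22, 2012.
Next gap: 16 days. July 22, 2012 + 16 days = August 7, 2012.
Next gap: 18 days. August 7, 2012 + 18 days = August 25, 2012.

August 25, 2012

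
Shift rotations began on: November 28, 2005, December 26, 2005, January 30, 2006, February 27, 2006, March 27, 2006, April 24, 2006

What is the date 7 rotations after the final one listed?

All Mondays; the gaps (28, 35, 28, 28, 28) vary with month length.
This is the last Monday of each month.
May 2006 ends with Monday May 29, 2006.
June 2006 ends with Monday June 26, 2006.
July 2006 ends with Monday July 31, 2006.
Last Monday of August 2006: August 28, 2006.
September 2006 ends with Monday September 25, 2006.
Last Monday of October 2006: October 30, 2006.
November 2006 ends with Monday November 27, 2006.

November 27, 2006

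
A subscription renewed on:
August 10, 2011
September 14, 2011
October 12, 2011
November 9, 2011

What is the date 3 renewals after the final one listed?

February 8, 2012

All dates are Wednesdays, 35, 28, 28 days apart.
Specifically, the 2nd Wednesday of each month.
2nd Wednesday of December 2011: December 14, 2011.
January 2012 — 2nd Wednesday is January 11, 2012.
February 2012 — 2nd Wednesday is February 8, 2012.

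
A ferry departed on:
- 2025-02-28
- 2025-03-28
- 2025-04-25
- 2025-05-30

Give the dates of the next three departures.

These are Fridays with 28, 28, 35-day gaps.
Each is the final Friday of its month — 2025-05-30 is past the 28th, so '4th Friday' doesn't fit.
June 2025 ends with Friday 2025-06-27.
July 2025 ends with Friday 2025-07-25.
Last Friday of August 2025: 2025-08-29.

2025-06-27, 2025-07-25, 2025-08-29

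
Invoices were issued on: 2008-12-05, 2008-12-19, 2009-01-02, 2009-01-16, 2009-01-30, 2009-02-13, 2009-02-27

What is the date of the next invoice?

The spacing is 14, 14, 14, 14, 14, 14 days — always 14 days.
2009-02-27 + 14 days = 2009-03-13.

2009-03-13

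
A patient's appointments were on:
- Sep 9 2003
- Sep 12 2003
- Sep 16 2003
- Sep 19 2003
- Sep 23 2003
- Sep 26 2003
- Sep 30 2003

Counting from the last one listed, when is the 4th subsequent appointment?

Oct 14 2003

The gap pattern 3, 4, 3, 4, 3, 4 repeats every 2 events.
These are the Tuesdays and Fridays of each week.
Next Friday: Oct 3 2003.
The following Tuesday is Oct 7 2003.
The following Friday is Oct 10 2003.
Next Tuesday: Oct 14 2003.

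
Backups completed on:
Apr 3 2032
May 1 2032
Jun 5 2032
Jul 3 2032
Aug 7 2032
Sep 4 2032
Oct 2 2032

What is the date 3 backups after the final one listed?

These are Saturdays at 28- or 35-day spacing (28, 35, 28, 35, 28, 28).
The pattern: 1st Saturday of the month.
November 2032 — 1st Saturday is Nov 6 2032.
1st Saturday of December 2032: Dec 4 2032.
1st Saturday of January 2033: Jan 1 2033.

Jan 1 2033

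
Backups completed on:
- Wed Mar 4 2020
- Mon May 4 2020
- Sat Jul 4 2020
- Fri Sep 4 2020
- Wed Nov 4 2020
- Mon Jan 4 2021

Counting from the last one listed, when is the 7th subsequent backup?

Fri Mar 4 2022

The day-of-month is always 4 (61, 61, 62, 61, 61 days between events).
So this recurs on the 4th of every 2 months.
Next: March 2021 → Thu Mar 4 2021.
Next: May 2021 → Tue May 4 2021.
Next: July 2021 → Sun Jul 4 2021.
September 2021: Sat Sep 4 2021.
November 2021: Thu Nov 4 2021.
January 2022: Tue Jan 4 2022.
Next: March 2022 → Fri Mar 4 2022.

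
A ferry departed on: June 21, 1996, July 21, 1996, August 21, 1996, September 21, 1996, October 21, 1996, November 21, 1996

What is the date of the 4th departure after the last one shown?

Gaps: 30, 31, 31, 30, 31 days — not constant. Every event is on the 21st of the month.
Pattern: the 21st of each month.
Next: December 1996 → December 21, 1996.
January 1997: January 21, 1997.
Next: February 1997 → February 21, 1997.
March 1997: March 21, 1997.

March 21, 1997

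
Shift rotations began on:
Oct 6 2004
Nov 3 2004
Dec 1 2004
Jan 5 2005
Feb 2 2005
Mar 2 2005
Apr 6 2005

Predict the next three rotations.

These are Wednesdays at 28- or 35-day spacing (28, 28, 35, 28, 28, 35).
The pattern: 1st Wednesday of the month.
May 2005 — 1st Wednesday is May 4 2005.
1st Wednesday of June 2005: Jun 1 2005.
1st Wednesday of July 2005: Jul 6 2005.

May 4 2005, Jun 1 2005, Jul 6 2005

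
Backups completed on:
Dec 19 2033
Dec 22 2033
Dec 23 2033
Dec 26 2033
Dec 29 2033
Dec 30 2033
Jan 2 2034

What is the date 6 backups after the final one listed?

Every event lands on a Monday or Thursday or Friday (gaps cycle 3, 1, 3, 3, 1, 3).
So the schedule is: every Monday, Thursday and Friday.
The following Thursday is Jan 5 2034.
The following Friday is Jan 6 2034.
Next Monday: Jan 9 2034.
The following Thursday is Jan 12 2034.
Next Friday: Jan 13 2034.
Next Monday: Jan 16 2034.

Jan 16 2034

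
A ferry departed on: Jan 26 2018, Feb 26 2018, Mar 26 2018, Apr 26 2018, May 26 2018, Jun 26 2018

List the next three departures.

The day-of-month is always 26 (31, 28, 31, 30, 31 days between events).
So this recurs on the 26th of each month.
July 2018: Jul 26 2018.
Next: August 2018 → Aug 26 2018.
Next: September 2018 → Sep 26 2018.

Jul 26 2018, Aug 26 2018, Sep 26 2018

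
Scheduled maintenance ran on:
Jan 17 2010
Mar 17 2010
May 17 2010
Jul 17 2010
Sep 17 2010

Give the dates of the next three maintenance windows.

The day-of-month is always 17 (59, 61, 61, 62 days between events).
So this recurs on the 17th of every 2 months.
November 2010: Nov 17 2010.
January 2011: Jan 17 2011.
March 2011: Mar 17 2011.

Nov 17 2010, Jan 17 2011, Mar 17 2011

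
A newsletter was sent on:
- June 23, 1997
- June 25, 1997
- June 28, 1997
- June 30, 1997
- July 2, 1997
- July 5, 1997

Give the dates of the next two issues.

The gap pattern 2, 3, 2, 2, 3 repeats every 3 events.
These are the Mondays, Wednesdays and Saturdays of each week.
The following Monday is July 7, 1997.
Next Wednesday: July 9, 1997.

July 7, 1997; July 9, 1997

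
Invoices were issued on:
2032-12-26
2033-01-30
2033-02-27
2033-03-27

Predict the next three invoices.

2033-04-24, 2033-05-29, 2033-06-26

Every date is a Sunday; gaps 35, 28, 28 days.
Each is the last Sunday of its month (at least one falls on the 29th or later, ruling out '4th Sunday').
Last Sunday of April 2033: 2033-04-24.
Last Sunday of May 2033: 2033-05-29.
June 2033 ends with Sunday 2033-06-26.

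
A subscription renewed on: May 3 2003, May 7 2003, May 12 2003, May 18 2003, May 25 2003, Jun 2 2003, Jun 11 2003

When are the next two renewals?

The spacing grows by 1 each time: 4, 5, 6, 7, 8, 9 days.
Next gap: 10 days. Jun 11 2003 + 10 days = Jun 21 2003.
Next gap: 11 days. Jun 21 2003 + 11 days = Jul 2 2003.

Jun 21 2003, Jul 2 2003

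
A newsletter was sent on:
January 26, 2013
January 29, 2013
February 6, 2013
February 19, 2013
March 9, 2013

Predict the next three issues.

Gaps: 3, 8, 13, 18 days — each gap is 5 larger than the previous one.
Next gap: 23 days. March 9, 2013 + 23 days = April 1, 2013.
Next gap: 28 days. April 1, 2013 + 28 days = April 29, 2013.
Next gap: 33 days. April 29, 2013 + 33 days = June 1, 2013.

April 1, 2013; April 29, 2013; June 1, 2013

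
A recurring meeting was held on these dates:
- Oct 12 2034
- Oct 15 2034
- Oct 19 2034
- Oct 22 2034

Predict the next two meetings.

The gap pattern 3, 4, 3 repeats every 2 events.
These are the Thursdays and Sundays of each week.
Next Thursday: Oct 26 2034.
Next Sunday: Oct 29 2034.

Oct 26 2034, Oct 29 2034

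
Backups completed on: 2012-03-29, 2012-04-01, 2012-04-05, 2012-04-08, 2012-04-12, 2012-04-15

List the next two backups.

Gaps: 3, 4, 3, 4, 3 days — not constant, but cyclic with period 2.
The events fall on every Thursday and Sunday.
The following Thursday is 2012-04-19.
The following Sunday is 2012-04-22.

2012-04-19, 2012-04-22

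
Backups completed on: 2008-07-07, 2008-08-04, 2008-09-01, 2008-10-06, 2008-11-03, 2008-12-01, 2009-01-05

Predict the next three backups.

2009-02-02, 2009-03-02, 2009-04-06

All dates are Mondays, 28, 28, 35, 28, 28, 35 days apart.
Specifically, the 1st Monday of each month.
February 2009 — 1st Monday is 2009-02-02.
March 2009 — 1st Monday is 2009-03-02.
April 2009 — 1st Monday is 2009-04-06.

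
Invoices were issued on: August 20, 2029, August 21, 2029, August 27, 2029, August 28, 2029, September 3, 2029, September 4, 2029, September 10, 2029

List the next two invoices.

Every event lands on a Monday or Tuesday (gaps cycle 1, 6, 1, 6, 1, 6).
So the schedule is: every Monday and Tuesday.
Next Tuesday: September 11, 2029.
The following Monday is September 17, 2029.

September 11, 2029; September 17, 2029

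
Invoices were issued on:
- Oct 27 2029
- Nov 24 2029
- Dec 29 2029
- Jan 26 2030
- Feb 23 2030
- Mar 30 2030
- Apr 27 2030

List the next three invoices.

All Saturdays; the gaps (28, 35, 28, 28, 35, 28) vary with month length.
This is the last Saturday of each month.
Last Saturday of May 2030: May 25 2030.
June 2030 ends with Saturday Jun 29 2030.
July 2030 ends with Saturday Jul 27 2030.

May 25 2030, Jun 29 2030, Jul 27 2030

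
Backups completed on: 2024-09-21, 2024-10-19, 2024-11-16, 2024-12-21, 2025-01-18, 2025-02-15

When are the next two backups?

All dates are Saturdays, 28, 28, 35, 28, 28 days apart.
Specifically, the 3rd Saturday of each month.
3rd Saturday of March 2025: 2025-03-15.
3rd Saturday of April 2025: 2025-04-19.

2025-03-15, 2025-04-19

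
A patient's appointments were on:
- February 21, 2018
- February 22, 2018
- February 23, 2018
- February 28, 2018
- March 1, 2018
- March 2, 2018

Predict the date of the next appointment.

March 7, 2018

The gap pattern 1, 1, 5, 1, 1 repeats every 3 events.
These are the Wednesdays, Thursdays and Fridays of each week.
The following Wednesday is March 7, 2018.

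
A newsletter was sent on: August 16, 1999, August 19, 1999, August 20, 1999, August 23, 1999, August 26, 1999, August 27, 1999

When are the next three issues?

Gaps: 3, 1, 3, 3, 1 days — not constant, but cyclic with period 3.
The events fall on every Monday, Thursday and Friday.
The following Monday is August 30, 1999.
The following Thursday is September 2, 1999.
The following Friday is September 3, 1999.

August 30, 1999; September 2, 1999; September 3, 1999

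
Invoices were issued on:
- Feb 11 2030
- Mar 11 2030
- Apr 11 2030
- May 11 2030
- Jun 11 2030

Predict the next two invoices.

Each date is the 11th; the gaps (28, 31, 30, 31) track the month lengths.
The rule is the 11th of each month.
July 2030: Jul 11 2030.
Next: August 2030 → Aug 11 2030.

Jul 11 2030, Aug 11 2030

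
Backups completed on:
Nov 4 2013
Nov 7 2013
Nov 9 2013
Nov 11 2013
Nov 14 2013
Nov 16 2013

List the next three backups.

Every event lands on a Monday or Thursday or Saturday (gaps cycle 3, 2, 2, 3, 2).
So the schedule is: every Monday, Thursday and Saturday.
Next Monday: Nov 18 2013.
Next Thursday: Nov 21 2013.
The following Saturday is Nov 23 2013.

Nov 18 2013, Nov 21 2013, Nov 23 2013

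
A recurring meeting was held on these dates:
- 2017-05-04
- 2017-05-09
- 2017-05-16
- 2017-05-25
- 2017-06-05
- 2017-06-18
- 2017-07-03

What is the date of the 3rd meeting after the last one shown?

2017-08-29

Gaps: 5, 7, 9, 11, 13, 15 days — each gap is 2 larger than the previous one.
Next gap: 17 days. 2017-07-03 + 17 days = 2017-07-20.
Next gap: 19 days. 2017-07-20 + 19 days = 2017-08-08.
Next gap: 21 days. 2017-08-08 + 21 days = 2017-08-29.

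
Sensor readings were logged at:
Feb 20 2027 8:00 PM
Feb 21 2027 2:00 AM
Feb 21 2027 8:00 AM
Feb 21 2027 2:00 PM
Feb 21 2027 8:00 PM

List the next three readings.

Feb 22 2027 2:00 AM, Feb 22 2027 8:00 AM, Feb 22 2027 2:00 PM

The interval is a steady 6 hours (6, 6, 6, 6).
Feb 21 2027 8:00 PM + 6 h = Feb 22 2027 2:00 AM.
Feb 22 2027 2:00 AM + 6 h = Feb 22 2027 8:00 AM.
Feb 22 2027 8:00 AM + 6 h = Feb 22 2027 2:00 PM.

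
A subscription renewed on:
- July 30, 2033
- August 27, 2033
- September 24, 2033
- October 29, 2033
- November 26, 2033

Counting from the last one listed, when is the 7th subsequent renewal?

These are Saturdays with 28, 28, 35, 28-day gaps.
Each is the final Saturday of its month — July 30, 2033 is past the 28th, so '4th Saturday' doesn't fit.
Last Saturday of December 2033: December 31, 2033.
Last Saturday of January 2034: January 28, 2034.
February 2034 ends with Saturday February 25, 2034.
Last Saturday of March 2034: March 25, 2034.
Last Saturday of April 2034: April 29, 2034.
May 2034 ends with Saturday May 27, 2034.
June 2034 ends with Saturday June 24, 2034.

June 24, 2034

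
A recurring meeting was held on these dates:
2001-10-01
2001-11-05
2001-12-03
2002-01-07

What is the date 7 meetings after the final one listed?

These are Mondays at 28- or 35-day spacing (35, 28, 35).
The pattern: 1st Monday of the month.
1st Monday of February 2002: 2002-02-04.
March 2002 — 1st Monday is 2002-03-04.
April 2002 — 1st Monday is 2002-04-01.
May 2002 — 1st Monday is 2002-05-06.
June 2002 — 1st Monday is 2002-06-03.
July 2002 — 1st Monday is 2002-07-01.
August 2002 — 1st Monday is 2002-08-05.

2002-08-05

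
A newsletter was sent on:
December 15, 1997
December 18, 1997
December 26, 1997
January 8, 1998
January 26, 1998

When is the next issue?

The spacing grows by 5 each time: 3, 8, 13, 18 days.
Next gap: 23 days. January 26, 1998 + 23 days = February 18, 1998.

February 18, 1998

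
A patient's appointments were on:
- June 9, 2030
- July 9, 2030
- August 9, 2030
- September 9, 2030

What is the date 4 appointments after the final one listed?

The day-of-month is always 9 (30, 31, 31 days between events).
So this recurs on the 9th of each month.
October 2030: October 9, 2030.
Next: November 2030 → November 9, 2030.
Next: December 2030 → December 9, 2030.
January 2031: January 9, 2031.

January 9, 2031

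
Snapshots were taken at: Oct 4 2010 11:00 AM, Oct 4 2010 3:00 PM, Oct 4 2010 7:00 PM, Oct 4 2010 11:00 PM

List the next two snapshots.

Oct 5 2010 3:00 AM, Oct 5 2010 7:00 AM

Gaps: 4, 4, 4 hours — each event is 4 hours after the previous one.
Oct 4 2010 11:00 PM + 4 h = Oct 5 2010 3:00 AM.
Oct 5 2010 3:00 AM + 4 h = Oct 5 2010 7:00 AM.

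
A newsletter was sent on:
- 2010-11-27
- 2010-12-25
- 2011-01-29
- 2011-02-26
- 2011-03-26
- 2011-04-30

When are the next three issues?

2011-05-28, 2011-06-25, 2011-07-30

Every date is a Saturday; gaps 28, 35, 28, 28, 35 days.
Each is the last Saturday of its month (at least one falls on the 29th or later, ruling out '4th Saturday').
Last Saturday of May 2011: 2011-05-28.
Last Saturday of June 2011: 2011-06-25.
July 2011 ends with Saturday 2011-07-30.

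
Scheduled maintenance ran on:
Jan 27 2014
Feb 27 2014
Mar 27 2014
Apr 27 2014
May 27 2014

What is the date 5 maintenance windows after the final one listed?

Oct 27 2014

Each date is the 27th; the gaps (31, 28, 31, 30) track the month lengths.
The rule is the 27th of each month.
Next: June 2014 → Jun 27 2014.
Next: July 2014 → Jul 27 2014.
August 2014: Aug 27 2014.
Next: September 2014 → Sep 27 2014.
Next: October 2014 → Oct 27 2014.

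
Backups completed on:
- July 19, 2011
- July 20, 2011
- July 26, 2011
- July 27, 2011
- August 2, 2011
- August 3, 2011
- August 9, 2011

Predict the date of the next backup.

Every event lands on a Tuesday or Wednesday (gaps cycle 1, 6, 1, 6, 1, 6).
So the schedule is: every Tuesday and Wednesday.
The following Wednesday is August 10, 2011.

August 10, 2011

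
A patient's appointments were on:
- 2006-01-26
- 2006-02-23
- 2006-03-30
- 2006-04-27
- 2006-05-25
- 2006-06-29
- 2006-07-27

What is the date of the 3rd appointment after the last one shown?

2006-10-26

Every date is a Thursday; gaps 28, 35, 28, 28, 35, 28 days.
Each is the last Thursday of its month (at least one falls on the 29th or later, ruling out '4th Thursday').
Last Thursday of August 2006: 2006-08-31.
Last Thursday of September 2006: 2006-09-28.
Last Thursday of October 2006: 2006-10-26.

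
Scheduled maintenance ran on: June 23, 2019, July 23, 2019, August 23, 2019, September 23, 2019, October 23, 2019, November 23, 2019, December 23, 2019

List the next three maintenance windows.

January 23, 2020; February 23, 2020; March 23, 2020

The day-of-month is always 23 (30, 31, 31, 30, 31, 30 days between events).
So this recurs on the 23rd of each month.
Next: January 2020 → January 23, 2020.
Next: February 2020 → February 23, 2020.
March 2020: March 23, 2020.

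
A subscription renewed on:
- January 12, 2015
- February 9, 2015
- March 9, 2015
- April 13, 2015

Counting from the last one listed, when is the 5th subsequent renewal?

All dates are Mondays, 28, 28, 35 days apart.
Specifically, the 2nd Monday of each month.
2nd Monday of May 2015: May 11, 2015.
June 2015 — 2nd Monday is June 8, 2015.
2nd Monday of July 2015: July 13, 2015.
August 2015 — 2nd Monday is August 10, 2015.
September 2015 — 2nd Monday is September 14, 2015.

September 14, 2015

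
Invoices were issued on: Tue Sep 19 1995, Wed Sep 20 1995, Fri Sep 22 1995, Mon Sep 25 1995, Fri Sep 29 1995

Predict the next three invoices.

The spacing grows by 1 each time: 1, 2, 3, 4 days.
Next gap: 5 days. Fri Sep 29 1995 + 5 days = Wed Oct 4 1995.
Next gap: 6 days. Wed Oct 4 1995 + 6 days = Tue Oct 10 1995.
Next gap: 7 days. Tue Oct 10 1995 + 7 days = Tue Oct 17 1995.

Wed Oct 4 1995, Tue Oct 10 1995, Tue Oct 17 1995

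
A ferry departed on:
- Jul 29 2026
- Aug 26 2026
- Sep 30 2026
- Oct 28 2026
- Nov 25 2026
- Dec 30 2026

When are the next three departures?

Every date is a Wednesday; gaps 28, 35, 28, 28, 35 days.
Each is the last Wednesday of its month (at least one falls on the 29th or later, ruling out '4th Wednesday').
January 2027 ends with Wednesday Jan 27 2027.
Last Wednesday of February 2027: Feb 24 2027.
Last Wednesday of March 2027: Mar 31 2027.

Jan 27 2027, Feb 24 2027, Mar 31 2027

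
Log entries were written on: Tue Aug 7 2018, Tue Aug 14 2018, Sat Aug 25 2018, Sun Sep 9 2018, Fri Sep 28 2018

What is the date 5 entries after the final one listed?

Sat Mar 2 2019

Intervals are 7, 11, 15, 19 days — an arithmetic progression with common difference 4.
Next gap: 23 days. Fri Sep 28 2018 + 23 days = Sun Oct 21 2018.
Next gap: 27 days. Sun Oct 21 2018 + 27 days = Sat Nov 17 2018.
Next gap: 31 days. Sat Nov 17 2018 + 31 days = Tue Dec 18 2018.
Next gap: 35 days. Tue Dec 18 2018 + 35 days = Tue Jan 22 2019.
Next gap: 39 days. Tue Jan 22 2019 + 39 days = Sat Mar 2 2019.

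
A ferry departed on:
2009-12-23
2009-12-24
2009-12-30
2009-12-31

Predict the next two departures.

2010-01-06, 2010-01-07

The gap pattern 1, 6, 1 repeats every 2 events.
These are the Wednesdays and Thursdays of each week.
Next Wednesday: 2010-01-06.
Next Thursday: 2010-01-07.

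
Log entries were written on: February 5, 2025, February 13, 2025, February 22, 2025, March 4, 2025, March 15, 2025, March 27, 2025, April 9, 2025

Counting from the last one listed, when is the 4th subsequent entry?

June 10, 2025

Gaps: 8, 9, 10, 11, 12, 13 days — each gap is 1 larger than the previous one.
Next gap: 14 days. April 9, 2025 + 14 days = April 23, 2025.
Next gap: 15 days. April 23, 2025 + 15 days = May 8, 2025.
Next gap: 16 days. May 8, 2025 + 16 days = May 24, 2025.
Next gap: 17 days. May 24, 2025 + 17 days = June 10, 2025.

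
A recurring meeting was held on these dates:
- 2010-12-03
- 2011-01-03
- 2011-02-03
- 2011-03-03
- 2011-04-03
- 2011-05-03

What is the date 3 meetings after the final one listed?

2011-08-03

Gaps: 31, 31, 28, 31, 30 days — not constant. Every event is on the 3rd of the month.
Pattern: the 3rd of each month.
Next: June 2011 → 2011-06-03.
Next: July 2011 → 2011-07-03.
August 2011: 2011-08-03.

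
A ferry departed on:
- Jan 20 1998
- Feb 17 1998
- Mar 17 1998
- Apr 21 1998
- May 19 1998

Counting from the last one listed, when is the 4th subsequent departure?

These are Tuesdays at 28- or 35-day spacing (28, 28, 35, 28).
The pattern: 3rd Tuesday of the month.
3rd Tuesday of June 1998: Jun 16 1998.
3rd Tuesday of July 1998: Jul 21 1998.
3rd Tuesday of August 1998: Aug 18 1998.
3rd Tuesday of September 1998: Sep 15 1998.

Sep 15 1998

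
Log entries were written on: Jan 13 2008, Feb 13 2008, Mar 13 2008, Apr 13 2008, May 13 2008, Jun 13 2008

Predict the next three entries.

Gaps: 31, 29, 31, 30, 31 days — not constant. Every event is on the 13th of the month.
Pattern: the 13th of each month.
July 2008: Jul 13 2008.
Next: August 2008 → Aug 13 2008.
September 2008: Sep 13 2008.

Jul 13 2008, Aug 13 2008, Sep 13 2008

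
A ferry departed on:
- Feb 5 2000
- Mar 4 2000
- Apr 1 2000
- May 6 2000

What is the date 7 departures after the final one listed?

Gaps: 28, 28, 35 days — a mix of 28 and 35. Every date is a Saturday.
Each is the 1st Saturday of its month.
1st Saturday of June 2000: Jun 3 2000.
July 2000 — 1st Saturday is Jul 1 2000.
1st Saturday of August 2000: Aug 5 2000.
1st Saturday of September 2000: Sep 2 2000.
1st Saturday of October 2000: Oct 7 2000.
1st Saturday of November 2000: Nov 4 2000.
December 2000 — 1st Saturday is Dec 2 2000.

Dec 2 2000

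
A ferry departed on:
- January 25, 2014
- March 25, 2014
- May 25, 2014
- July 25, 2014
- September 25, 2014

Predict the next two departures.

The day-of-month is always 25 (59, 61, 61, 62 days between events).
So this recurs on the 25th of every 2 months.
Next: November 2014 → November 25, 2014.
Next: January 2015 → January 25, 2015.

November 25, 2014; January 25, 2015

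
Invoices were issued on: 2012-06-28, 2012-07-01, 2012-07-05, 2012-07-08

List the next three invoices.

Gaps: 3, 4, 3 days — not constant, but cyclic with period 2.
The events fall on every Thursday and Sunday.
The following Thursday is 2012-07-12.
The following Sunday is 2012-07-15.
The following Thursday is 2012-07-19.

2012-07-12, 2012-07-15, 2012-07-19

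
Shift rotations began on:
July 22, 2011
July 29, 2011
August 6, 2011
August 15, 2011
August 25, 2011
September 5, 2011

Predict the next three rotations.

September 17, 2011; September 30, 2011; October 14, 2011

Gaps: 7, 8, 9, 10, 11 days — each gap is 1 larger than the previous one.
Next gap: 12 days. September 5, 2011 + 12 days = September 17, 2011.
Next gap: 13 days. September 17, 2011 + 13 days = September 30, 2011.
Next gap: 14 days. September 30, 2011 + 14 days = October 14, 2011.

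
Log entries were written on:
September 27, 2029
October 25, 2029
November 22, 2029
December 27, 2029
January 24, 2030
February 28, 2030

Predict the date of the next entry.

March 28, 2030

All dates are Thursdays, 28, 28, 35, 28, 35 days apart.
Specifically, the 4th Thursday of each month.
4th Thursday of March 2030: March 28, 2030.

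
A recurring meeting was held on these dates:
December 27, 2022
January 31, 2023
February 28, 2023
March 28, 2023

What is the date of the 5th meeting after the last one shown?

These are Tuesdays with 35, 28, 28-day gaps.
Each is the final Tuesday of its month — January 31, 2023 is past the 28th, so '4th Tuesday' doesn't fit.
April 2023 ends with Tuesday April 25, 2023.
Last Tuesday of May 2023: May 30, 2023.
June 2023 ends with Tuesday June 27, 2023.
Last Tuesday of July 2023: July 25, 2023.
August 2023 ends with Tuesday August 29, 2023.

August 29, 2023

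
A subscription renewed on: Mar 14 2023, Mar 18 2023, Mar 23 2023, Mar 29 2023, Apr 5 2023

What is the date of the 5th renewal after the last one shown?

May 25 2023

The spacing grows by 1 each time: 4, 5, 6, 7 days.
Next gap: 8 days. Apr 5 2023 + 8 days = Apr 13 2023.
Next gap: 9 days. Apr 13 2023 + 9 days = Apr 22 2023.
Next gap: 10 days. Apr 22 2023 + 10 days = May 2 2023.
Next gap: 11 days. May 2 2023 + 11 days = May 13 2023.
Next gap: 12 days. May 13 2023 + 12 days = May 25 2023.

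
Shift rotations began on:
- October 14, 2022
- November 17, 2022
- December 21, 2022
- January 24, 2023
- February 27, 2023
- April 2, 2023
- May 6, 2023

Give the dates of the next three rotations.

The spacing is 34, 34, 34, 34, 34, 34 days — always 34 days.
May 6, 2023 + 34 days = June 9, 2023.
June 9, 2023 + 34 days = July 13, 2023.
July 13, 2023 + 34 days = August 16, 2023.

June 9, 2023; July 13, 2023; August 16, 2023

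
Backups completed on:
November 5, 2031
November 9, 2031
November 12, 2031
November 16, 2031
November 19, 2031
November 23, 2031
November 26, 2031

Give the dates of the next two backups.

November 30, 2031; December 3, 2031

Every event lands on a Wednesday or Sunday (gaps cycle 4, 3, 4, 3, 4, 3).
So the schedule is: every Wednesday and Sunday.
The following Sunday is November 30, 2031.
Next Wednesday: December 3, 2031.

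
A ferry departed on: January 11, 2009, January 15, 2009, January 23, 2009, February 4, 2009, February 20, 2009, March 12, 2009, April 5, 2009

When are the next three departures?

Gaps: 4, 8, 12, 16, 20, 24 days — each gap is 4 larger than the previous one.
Next gap: 28 days. April 5, 2009 + 28 days = May 3, 2009.
Next gap: 32 days. May 3, 2009 + 32 days = June 4, 2009.
Next gap: 36 days. June 4, 2009 + 36 days = July 10, 2009.

May 3, 2009; June 4, 2009; July 10, 2009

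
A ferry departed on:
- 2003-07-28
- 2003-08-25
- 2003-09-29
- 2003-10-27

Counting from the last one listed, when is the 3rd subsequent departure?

2004-01-26

These are Mondays with 28, 35, 28-day gaps.
Each is the final Monday of its month — 2003-09-29 is past the 28th, so '4th Monday' doesn't fit.
November 2003 ends with Monday 2003-11-24.
December 2003 ends with Monday 2003-12-29.
Last Monday of January 2004: 2004-01-26.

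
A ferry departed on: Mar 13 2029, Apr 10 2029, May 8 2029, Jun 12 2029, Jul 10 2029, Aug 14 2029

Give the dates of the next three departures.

These are Tuesdays at 28- or 35-day spacing (28, 28, 35, 28, 35).
The pattern: 2nd Tuesday of the month.
2nd Tuesday of September 2029: Sep 11 2029.
October 2029 — 2nd Tuesday is Oct 9 2029.
November 2029 — 2nd Tuesday is Nov 13 2029.

Sep 11 2029, Oct 9 2029, Nov 13 2029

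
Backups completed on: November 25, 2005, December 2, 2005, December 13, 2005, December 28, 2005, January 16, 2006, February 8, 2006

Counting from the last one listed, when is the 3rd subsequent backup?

May 12, 2006

Gaps: 7, 11, 15, 19, 23 days — each gap is 4 larger than the previous one.
Next gap: 27 days. February 8, 2006 + 27 days = March 7, 2006.
Next gap: 31 days. March 7, 2006 + 31 days = April 7, 2006.
Next gap: 35 days. April 7, 2006 + 35 days = May 12, 2006.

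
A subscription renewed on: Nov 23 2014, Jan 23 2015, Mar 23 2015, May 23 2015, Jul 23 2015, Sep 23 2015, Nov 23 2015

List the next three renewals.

Jan 23 2016, Mar 23 2016, May 23 2016

The day-of-month is always 23 (61, 59, 61, 61, 62, 61 days between events).
So this recurs on the 23rd of every 2 months.
January 2016: Jan 23 2016.
March 2016: Mar 23 2016.
Next: May 2016 → May 23 2016.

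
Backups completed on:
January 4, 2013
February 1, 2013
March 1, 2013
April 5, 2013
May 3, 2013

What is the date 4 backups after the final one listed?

September 6, 2013

All dates are Fridays, 28, 28, 35, 28 days apart.
Specifically, the 1st Friday of each month.
1st Friday of June 2013: June 7, 2013.
1st Friday of July 2013: July 5, 2013.
1st Friday of August 2013: August 2, 2013.
September 2013 — 1st Friday is September 6, 2013.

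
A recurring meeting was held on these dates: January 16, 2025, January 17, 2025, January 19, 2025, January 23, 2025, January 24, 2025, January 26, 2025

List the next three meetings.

January 30, 2025; January 31, 2025; February 2, 2025

Every event lands on a Thursday or Friday or Sunday (gaps cycle 1, 2, 4, 1, 2).
So the schedule is: every Thursday, Friday and Sunday.
Next Thursday: January 30, 2025.
The following Friday is January 31, 2025.
The following Sunday is February 2, 2025.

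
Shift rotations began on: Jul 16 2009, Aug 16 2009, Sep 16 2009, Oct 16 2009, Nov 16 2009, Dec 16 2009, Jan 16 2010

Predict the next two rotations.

Feb 16 2010, Mar 16 2010

Gaps: 31, 31, 30, 31, 30, 31 days — not constant. Every event is on the 16th of the month.
Pattern: the 16th of each month.
February 2010: Feb 16 2010.
March 2010: Mar 16 2010.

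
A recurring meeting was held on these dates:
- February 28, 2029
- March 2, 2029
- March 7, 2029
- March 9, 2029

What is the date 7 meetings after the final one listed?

April 4, 2029

Every event lands on a Wednesday or Friday (gaps cycle 2, 5, 2).
So the schedule is: every Wednesday and Friday.
The following Wednesday is March 14, 2029.
The following Friday is March 16, 2029.
Next Wednesday: March 21, 2029.
Next Friday: March 23, 2029.
Next Wednesday: March 28, 2029.
Next Friday: March 30, 2029.
Next Wednesday: April 4, 2029.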